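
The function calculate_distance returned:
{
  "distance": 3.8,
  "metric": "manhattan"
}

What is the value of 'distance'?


3.8


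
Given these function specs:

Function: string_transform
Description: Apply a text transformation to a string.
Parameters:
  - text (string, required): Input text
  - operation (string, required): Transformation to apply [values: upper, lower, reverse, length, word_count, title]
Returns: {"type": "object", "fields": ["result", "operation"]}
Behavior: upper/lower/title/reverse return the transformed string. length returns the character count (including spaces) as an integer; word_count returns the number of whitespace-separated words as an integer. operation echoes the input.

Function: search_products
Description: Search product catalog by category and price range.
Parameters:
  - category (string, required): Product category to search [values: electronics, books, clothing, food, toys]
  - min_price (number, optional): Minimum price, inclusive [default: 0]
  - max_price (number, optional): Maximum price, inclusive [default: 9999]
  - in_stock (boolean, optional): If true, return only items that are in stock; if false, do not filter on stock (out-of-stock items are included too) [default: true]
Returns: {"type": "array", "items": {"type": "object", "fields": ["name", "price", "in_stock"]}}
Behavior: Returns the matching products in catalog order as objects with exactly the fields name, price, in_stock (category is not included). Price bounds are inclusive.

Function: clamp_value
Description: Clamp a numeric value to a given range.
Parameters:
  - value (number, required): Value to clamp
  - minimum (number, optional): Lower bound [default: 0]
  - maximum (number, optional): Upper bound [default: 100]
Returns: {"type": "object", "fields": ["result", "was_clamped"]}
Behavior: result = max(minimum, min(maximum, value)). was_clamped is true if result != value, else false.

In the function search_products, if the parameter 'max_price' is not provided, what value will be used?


The search_products spec declares:
  - max_price (number, optional): Maximum price, inclusive [default: 9999]
Default:
9999


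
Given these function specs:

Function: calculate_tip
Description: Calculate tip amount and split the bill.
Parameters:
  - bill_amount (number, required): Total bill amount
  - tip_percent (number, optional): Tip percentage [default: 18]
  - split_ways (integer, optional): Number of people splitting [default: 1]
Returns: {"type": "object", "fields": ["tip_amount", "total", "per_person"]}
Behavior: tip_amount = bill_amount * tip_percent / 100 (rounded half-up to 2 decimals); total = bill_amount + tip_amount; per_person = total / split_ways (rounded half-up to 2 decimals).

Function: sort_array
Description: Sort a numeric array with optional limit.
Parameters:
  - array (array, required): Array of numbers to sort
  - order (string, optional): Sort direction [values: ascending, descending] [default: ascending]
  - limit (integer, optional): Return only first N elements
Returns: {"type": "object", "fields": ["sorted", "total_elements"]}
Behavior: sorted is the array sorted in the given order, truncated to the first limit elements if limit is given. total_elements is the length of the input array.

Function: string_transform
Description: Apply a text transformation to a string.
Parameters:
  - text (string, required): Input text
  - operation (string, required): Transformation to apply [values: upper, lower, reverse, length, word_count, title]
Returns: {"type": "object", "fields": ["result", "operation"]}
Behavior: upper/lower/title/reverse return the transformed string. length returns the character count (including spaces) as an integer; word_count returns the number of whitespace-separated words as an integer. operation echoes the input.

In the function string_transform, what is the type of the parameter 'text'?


The string_transform spec declares:
  - text (string, required): Input text
Type:
string


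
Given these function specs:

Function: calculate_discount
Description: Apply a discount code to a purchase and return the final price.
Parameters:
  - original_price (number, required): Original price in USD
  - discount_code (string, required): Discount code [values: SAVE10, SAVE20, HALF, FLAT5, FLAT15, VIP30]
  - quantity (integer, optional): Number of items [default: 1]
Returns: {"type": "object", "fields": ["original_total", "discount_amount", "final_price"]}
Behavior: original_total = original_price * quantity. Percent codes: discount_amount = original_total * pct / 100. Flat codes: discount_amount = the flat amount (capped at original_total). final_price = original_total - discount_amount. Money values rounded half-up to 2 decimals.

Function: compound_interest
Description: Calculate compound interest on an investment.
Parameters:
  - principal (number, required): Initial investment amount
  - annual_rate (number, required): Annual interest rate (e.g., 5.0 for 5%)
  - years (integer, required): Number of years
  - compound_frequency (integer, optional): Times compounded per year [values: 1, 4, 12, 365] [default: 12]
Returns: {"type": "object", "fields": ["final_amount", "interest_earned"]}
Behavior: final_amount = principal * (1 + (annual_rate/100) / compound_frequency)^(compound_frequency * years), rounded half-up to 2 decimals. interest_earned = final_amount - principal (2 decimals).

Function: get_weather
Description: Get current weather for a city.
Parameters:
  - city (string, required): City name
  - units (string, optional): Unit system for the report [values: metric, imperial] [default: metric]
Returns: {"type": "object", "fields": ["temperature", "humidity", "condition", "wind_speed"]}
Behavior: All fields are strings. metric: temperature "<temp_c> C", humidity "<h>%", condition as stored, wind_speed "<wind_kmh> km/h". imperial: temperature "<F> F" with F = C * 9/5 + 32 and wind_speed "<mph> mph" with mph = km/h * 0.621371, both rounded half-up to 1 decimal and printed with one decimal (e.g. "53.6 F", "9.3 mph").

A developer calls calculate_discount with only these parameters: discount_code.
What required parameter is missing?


Required parameters: original_price, discount_code
Provided: discount_code
Missing: original_price
original_price


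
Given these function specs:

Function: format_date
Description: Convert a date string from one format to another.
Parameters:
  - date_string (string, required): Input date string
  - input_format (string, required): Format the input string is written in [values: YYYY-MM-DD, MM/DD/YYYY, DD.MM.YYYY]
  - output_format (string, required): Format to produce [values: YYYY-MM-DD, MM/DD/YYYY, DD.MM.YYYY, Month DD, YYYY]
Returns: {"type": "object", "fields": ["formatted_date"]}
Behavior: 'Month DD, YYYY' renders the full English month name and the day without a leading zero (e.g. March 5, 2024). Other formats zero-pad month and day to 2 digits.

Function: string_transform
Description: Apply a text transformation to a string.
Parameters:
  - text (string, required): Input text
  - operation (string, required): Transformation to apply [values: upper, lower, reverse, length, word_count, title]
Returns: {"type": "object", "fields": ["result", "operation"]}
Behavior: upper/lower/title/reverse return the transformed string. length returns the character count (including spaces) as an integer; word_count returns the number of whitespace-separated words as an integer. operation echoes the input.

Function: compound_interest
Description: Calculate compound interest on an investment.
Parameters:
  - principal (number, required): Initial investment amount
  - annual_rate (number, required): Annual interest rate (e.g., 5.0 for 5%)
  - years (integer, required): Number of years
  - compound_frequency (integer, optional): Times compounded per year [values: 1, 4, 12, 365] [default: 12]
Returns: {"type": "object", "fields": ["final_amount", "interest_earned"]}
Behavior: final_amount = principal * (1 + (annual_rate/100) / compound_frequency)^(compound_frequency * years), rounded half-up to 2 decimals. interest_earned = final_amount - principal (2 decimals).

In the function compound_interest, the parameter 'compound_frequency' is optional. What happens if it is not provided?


The compound_interest spec declares:
  - compound_frequency (integer, optional): Times compounded per year [values: 1, 4, 12, 365] [default: 12]
It defaults to 12


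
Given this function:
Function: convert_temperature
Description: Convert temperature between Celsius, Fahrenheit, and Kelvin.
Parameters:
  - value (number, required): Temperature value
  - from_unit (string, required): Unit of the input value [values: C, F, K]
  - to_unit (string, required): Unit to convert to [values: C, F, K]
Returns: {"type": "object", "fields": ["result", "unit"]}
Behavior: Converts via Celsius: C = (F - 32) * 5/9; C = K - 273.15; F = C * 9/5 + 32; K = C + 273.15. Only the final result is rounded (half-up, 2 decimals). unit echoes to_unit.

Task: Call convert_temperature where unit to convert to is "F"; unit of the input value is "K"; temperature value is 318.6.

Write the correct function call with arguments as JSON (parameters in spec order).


Mapping each described value to its parameter name:
  'Unit to convert to' -> to_unit = "F"
  'Unit of the input value' -> from_unit = "K"
  'Temperature value' -> value = 318.6
convert_temperature({"value": 318.6, "from_unit": "K", "to_unit": "F"})


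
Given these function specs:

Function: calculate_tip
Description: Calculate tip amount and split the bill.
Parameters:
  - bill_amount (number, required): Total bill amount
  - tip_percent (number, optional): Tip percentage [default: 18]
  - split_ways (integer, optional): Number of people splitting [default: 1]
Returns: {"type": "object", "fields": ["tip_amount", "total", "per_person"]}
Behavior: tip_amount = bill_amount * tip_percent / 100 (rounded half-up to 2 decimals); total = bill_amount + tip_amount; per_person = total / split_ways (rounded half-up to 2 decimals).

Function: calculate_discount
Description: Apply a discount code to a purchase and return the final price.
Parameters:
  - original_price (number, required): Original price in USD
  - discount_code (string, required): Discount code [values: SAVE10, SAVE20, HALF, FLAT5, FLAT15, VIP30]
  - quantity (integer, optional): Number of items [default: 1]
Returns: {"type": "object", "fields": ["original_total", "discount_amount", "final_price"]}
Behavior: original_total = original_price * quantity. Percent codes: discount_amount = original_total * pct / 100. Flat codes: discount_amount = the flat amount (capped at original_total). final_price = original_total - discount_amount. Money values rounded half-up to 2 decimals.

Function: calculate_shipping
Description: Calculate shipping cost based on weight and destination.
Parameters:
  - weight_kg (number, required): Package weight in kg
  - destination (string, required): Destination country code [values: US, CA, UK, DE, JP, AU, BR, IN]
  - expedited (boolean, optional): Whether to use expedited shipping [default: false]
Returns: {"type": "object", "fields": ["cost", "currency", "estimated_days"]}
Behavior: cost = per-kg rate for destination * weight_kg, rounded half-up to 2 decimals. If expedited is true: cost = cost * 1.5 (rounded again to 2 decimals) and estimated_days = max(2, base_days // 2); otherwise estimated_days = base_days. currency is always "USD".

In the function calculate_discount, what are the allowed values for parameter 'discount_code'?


The calculate_discount spec declares:
  - discount_code (string, required): Discount code [values: SAVE10, SAVE20, HALF, FLAT5, FLAT15, VIP30]
Allowed values:
SAVE10, SAVE20, HALF, FLAT5, FLAT15, VIP30


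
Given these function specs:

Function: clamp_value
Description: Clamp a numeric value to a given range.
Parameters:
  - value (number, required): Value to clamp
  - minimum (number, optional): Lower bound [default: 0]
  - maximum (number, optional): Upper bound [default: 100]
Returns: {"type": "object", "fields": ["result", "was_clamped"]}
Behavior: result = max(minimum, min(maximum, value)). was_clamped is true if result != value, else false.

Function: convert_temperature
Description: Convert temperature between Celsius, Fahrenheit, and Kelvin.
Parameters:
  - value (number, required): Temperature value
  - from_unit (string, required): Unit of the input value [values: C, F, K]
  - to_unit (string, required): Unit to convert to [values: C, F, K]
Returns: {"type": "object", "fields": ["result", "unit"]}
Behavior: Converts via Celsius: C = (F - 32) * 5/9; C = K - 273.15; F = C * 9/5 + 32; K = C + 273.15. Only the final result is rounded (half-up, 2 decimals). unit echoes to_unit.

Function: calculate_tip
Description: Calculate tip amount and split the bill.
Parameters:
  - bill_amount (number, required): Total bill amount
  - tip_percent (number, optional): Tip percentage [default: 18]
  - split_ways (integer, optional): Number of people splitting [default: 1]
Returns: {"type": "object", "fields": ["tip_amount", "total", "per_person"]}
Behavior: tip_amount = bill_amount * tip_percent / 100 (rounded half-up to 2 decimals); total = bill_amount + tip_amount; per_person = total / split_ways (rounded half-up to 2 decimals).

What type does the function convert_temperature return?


The convert_temperature spec declares Returns: {"type": "object", "fields": ["result", "unit"]}
Type:
object


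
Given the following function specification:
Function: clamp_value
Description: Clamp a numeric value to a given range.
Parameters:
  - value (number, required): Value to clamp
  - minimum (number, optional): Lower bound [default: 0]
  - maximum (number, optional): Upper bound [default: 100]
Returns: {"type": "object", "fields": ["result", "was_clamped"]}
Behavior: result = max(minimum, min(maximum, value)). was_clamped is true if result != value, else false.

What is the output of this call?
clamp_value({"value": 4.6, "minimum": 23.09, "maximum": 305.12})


result = max(23.09, min(305.12, 4.6)) = max(23.09, 4.6) = 23.09
was_clamped = (23.09 != 4.6) = true
Output:
{"result": 23.09, "was_clamped": true}


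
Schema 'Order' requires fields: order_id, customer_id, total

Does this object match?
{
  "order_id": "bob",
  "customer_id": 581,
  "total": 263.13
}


Checking required fields... All present.
Valid - all required fields present


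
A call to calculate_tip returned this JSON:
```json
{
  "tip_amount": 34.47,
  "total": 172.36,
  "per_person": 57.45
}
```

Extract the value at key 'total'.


172.36


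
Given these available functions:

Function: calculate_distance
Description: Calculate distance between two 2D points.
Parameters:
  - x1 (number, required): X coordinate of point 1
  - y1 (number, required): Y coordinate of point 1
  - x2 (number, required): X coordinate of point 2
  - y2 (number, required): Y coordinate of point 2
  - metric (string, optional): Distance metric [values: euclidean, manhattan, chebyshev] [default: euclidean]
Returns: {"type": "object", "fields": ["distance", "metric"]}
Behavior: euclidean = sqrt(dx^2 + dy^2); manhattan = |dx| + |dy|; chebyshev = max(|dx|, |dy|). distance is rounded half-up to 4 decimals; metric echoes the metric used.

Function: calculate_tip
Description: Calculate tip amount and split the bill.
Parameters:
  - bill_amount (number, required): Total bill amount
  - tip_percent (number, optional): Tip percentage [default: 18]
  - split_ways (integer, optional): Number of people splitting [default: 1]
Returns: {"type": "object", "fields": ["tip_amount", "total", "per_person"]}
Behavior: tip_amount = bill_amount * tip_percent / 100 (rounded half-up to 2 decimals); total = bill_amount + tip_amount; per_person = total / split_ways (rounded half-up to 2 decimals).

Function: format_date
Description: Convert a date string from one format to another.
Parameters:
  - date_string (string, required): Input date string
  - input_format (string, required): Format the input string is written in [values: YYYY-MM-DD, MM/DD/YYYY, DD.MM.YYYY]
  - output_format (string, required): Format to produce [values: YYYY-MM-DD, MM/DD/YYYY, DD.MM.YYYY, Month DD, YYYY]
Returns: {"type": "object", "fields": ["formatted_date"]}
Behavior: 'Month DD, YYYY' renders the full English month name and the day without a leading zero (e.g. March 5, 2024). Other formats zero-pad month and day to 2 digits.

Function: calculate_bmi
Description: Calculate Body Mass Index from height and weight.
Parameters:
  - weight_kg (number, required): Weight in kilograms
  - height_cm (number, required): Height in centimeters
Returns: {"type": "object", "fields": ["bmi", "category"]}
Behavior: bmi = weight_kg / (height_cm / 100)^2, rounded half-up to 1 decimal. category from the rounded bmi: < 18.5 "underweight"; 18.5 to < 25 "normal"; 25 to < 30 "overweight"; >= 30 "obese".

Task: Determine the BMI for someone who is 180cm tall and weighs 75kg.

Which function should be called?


The task needs a function whose description is: Calculate Body Mass Index from height and weight.
calculate_bmi


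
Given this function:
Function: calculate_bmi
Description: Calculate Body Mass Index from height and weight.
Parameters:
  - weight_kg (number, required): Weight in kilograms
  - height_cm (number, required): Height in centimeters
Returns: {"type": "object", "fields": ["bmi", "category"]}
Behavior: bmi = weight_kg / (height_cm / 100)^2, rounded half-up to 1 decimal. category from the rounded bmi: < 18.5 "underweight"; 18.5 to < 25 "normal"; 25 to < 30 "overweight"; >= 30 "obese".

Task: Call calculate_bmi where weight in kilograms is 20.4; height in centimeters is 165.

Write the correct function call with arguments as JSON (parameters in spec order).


Mapping each described value to its parameter name:
  'Weight in kilograms' -> weight_kg = 20.4
  'Height in centimeters' -> height_cm = 165
calculate_bmi({"weight_kg": 20.4, "height_cm": 165})


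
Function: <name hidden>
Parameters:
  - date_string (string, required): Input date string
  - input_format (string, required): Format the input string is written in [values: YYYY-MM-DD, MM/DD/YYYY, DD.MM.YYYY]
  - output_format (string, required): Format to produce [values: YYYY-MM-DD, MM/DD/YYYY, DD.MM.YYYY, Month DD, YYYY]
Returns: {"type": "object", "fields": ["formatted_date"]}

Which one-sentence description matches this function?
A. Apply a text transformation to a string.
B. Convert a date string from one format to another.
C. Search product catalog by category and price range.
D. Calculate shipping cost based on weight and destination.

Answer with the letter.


Parameters date_string, input_format, output_format and return ["formatted_date"] fit: Convert a date string from one format to another.
B


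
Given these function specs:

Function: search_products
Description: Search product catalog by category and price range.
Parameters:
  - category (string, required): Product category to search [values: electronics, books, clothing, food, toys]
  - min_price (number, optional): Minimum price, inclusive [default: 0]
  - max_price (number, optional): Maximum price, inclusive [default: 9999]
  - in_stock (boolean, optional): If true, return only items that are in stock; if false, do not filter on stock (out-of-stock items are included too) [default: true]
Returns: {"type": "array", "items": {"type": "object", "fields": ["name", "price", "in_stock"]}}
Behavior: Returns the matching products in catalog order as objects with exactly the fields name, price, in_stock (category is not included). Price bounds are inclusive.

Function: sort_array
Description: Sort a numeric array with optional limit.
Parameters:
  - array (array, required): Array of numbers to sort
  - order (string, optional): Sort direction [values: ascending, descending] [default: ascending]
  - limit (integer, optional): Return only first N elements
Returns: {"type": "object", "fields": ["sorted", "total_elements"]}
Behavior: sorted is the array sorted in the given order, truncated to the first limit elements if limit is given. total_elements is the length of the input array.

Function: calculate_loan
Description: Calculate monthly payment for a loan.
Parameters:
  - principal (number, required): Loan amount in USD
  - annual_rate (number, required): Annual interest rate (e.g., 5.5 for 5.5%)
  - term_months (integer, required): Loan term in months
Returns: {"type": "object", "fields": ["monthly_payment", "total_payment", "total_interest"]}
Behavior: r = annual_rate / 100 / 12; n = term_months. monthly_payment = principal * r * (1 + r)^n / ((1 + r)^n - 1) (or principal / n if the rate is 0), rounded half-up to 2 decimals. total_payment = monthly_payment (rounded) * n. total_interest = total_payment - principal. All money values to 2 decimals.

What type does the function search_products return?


The search_products spec declares Returns: {"type": "array", "items": {"type": "object", "fields": ["name", "price", "in_stock"]}}
Type:
array


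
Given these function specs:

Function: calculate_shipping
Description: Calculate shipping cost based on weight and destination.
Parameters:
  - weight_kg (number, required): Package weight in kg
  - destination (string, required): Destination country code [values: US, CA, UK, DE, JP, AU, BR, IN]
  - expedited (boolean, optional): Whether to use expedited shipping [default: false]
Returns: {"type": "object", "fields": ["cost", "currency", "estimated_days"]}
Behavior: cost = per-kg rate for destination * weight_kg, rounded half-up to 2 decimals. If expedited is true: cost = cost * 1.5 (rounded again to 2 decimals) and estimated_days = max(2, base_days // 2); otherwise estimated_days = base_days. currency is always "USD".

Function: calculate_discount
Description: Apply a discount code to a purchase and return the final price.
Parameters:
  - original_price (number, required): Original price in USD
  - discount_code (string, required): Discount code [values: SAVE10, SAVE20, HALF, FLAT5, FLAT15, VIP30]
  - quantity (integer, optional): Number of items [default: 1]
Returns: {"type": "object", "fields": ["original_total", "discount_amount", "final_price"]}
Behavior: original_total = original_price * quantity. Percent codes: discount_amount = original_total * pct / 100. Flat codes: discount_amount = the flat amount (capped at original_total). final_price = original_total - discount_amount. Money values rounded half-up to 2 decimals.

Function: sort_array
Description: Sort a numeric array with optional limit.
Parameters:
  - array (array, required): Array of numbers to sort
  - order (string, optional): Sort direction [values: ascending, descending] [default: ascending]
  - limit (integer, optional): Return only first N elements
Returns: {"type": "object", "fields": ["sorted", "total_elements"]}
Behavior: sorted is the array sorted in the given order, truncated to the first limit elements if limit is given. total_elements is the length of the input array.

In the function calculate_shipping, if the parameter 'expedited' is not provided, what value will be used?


The calculate_shipping spec declares:
  - expedited (boolean, optional): Whether to use expedited shipping [default: false]
Default:
false


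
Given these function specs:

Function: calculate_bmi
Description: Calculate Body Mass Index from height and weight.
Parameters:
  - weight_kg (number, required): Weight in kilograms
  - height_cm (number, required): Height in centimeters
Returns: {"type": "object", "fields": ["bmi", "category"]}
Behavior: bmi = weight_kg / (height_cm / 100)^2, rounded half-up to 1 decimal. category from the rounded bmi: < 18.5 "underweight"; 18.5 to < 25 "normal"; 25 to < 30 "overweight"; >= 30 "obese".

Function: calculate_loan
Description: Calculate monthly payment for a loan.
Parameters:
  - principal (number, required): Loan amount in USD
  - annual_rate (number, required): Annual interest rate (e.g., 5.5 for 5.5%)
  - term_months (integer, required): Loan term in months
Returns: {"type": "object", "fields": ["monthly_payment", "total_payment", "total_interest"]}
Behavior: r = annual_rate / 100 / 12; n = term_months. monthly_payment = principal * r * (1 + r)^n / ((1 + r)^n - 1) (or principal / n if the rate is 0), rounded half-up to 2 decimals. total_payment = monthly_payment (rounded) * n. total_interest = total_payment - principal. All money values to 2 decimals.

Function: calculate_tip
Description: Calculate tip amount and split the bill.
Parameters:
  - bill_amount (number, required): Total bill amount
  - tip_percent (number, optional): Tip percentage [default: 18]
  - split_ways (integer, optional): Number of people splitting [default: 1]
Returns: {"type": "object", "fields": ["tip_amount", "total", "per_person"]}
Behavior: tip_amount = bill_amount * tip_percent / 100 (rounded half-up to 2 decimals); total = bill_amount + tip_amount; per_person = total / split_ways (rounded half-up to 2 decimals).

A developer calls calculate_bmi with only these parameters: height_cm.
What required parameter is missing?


Required parameters: weight_kg, height_cm
Provided: height_cm
Missing: weight_kg
weight_kg


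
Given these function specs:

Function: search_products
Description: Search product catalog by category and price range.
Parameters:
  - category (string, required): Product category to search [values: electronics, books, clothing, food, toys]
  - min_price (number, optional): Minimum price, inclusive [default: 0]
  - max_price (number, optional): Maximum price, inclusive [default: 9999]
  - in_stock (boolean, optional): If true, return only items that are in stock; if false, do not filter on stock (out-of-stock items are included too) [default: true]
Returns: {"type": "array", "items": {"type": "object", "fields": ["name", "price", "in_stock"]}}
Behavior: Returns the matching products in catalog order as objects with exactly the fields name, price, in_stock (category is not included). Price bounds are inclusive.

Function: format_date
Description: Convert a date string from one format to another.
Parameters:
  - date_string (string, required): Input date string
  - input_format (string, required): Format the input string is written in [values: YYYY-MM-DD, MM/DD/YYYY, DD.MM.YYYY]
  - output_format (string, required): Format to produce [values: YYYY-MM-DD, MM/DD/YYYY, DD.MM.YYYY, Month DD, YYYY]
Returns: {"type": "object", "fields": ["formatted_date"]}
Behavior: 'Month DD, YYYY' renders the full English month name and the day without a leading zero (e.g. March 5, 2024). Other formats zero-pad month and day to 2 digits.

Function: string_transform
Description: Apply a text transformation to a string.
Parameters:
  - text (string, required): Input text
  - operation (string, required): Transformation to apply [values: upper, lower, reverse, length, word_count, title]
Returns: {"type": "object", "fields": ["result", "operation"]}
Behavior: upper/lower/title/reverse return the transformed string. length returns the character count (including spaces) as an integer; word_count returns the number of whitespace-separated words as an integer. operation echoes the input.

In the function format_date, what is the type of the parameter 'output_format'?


The format_date spec declares:
  - output_format (string, required): Format to produce [values: YYYY-MM-DD, MM/DD/YYYY, DD.MM.YYYY, Month DD, YYYY]
Type:
string


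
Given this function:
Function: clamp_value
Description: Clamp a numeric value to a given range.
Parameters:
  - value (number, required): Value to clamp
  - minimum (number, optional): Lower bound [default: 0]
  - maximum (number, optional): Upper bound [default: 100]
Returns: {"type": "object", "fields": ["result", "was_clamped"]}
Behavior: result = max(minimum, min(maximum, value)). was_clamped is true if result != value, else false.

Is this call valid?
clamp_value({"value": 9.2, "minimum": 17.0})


Checking all required parameters present and types match... All valid.
Valid


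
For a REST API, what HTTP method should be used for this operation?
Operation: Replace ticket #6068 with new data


GET = read, POST = create, PUT = update/replace, DELETE = remove
This operation is an update/replace.
PUT


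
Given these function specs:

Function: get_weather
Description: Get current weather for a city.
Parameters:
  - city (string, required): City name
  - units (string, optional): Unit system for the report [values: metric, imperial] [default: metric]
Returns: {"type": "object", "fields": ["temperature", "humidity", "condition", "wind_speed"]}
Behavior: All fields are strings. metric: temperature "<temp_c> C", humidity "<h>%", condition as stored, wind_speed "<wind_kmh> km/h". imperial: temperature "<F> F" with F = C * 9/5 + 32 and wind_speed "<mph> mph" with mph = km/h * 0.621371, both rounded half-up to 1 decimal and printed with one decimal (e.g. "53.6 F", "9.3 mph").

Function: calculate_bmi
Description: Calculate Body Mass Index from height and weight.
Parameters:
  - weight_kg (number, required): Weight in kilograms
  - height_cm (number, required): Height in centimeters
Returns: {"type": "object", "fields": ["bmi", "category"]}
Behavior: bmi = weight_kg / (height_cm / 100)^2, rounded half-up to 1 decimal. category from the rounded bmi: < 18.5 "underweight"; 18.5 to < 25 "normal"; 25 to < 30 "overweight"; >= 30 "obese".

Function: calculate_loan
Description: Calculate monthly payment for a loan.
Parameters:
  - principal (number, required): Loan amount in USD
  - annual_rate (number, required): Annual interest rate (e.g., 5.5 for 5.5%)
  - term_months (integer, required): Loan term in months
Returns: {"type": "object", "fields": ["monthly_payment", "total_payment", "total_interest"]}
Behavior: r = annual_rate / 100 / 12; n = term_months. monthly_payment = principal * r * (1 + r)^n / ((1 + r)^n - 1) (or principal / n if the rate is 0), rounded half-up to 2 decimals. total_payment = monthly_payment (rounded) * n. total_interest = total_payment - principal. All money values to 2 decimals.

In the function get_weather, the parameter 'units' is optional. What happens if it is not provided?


The get_weather spec declares:
  - units (string, optional): Unit system for the report [values: metric, imperial] [default: metric]
It defaults to metric


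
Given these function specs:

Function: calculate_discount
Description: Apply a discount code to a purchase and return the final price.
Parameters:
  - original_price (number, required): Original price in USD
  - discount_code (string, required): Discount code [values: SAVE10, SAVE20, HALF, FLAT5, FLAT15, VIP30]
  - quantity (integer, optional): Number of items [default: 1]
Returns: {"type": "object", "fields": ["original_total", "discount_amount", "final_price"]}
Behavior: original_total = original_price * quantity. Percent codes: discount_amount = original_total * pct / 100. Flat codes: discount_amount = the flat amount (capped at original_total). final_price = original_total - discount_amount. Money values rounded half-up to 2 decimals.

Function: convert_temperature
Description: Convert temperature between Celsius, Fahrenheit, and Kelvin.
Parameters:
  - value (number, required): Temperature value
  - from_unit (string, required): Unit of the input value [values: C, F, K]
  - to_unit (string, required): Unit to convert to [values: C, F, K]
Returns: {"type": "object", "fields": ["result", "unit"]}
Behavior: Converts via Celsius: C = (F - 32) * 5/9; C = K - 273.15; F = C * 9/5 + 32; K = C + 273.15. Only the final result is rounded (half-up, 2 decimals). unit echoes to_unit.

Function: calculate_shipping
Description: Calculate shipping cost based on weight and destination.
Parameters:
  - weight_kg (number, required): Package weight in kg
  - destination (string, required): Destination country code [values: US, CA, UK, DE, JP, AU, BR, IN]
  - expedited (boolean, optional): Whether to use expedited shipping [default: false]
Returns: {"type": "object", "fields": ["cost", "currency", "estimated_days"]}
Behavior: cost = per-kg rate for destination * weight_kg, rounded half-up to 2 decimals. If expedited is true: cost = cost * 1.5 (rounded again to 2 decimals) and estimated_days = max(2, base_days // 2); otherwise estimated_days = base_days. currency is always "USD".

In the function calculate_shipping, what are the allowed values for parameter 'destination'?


The calculate_shipping spec declares:
  - destination (string, required): Destination country code [values: US, CA, UK, DE, JP, AU, BR, IN]
Allowed values:
US, CA, UK, DE, JP, AU, BR, IN


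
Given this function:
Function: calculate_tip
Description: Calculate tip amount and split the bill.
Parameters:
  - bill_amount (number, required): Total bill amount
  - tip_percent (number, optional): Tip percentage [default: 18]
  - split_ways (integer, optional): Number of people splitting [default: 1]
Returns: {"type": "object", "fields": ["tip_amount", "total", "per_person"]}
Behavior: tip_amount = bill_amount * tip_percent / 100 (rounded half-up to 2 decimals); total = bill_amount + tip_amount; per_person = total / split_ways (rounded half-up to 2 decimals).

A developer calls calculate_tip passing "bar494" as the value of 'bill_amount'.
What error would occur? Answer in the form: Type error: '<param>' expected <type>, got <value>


Spec: 'bill_amount' is declared as number; "bar494" is a string.
Type error: 'bill_amount' expected number, got "bar494"


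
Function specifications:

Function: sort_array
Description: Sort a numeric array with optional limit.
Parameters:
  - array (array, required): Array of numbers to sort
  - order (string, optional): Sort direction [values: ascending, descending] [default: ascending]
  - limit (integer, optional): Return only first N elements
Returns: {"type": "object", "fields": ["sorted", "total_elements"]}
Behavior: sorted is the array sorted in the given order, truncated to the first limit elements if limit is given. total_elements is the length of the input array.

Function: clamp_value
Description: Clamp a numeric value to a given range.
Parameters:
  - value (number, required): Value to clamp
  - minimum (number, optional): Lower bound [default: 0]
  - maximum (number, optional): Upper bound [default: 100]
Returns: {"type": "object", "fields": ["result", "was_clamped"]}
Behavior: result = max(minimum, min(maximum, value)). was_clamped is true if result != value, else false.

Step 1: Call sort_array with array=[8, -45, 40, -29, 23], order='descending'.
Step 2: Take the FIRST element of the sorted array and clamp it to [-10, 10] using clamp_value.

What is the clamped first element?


Step 1: sort_array(order=descending)
  sorted: [40, 23, 8, -29, -45]
  -> first element = 40
Step 2: clamp_value(value=40, minimum=-10, maximum=10)
  result = max(-10, min(10, 40)) = max(-10, 10) = 10
  was_clamped = (10 != 40) = true
  -> result = 10
10


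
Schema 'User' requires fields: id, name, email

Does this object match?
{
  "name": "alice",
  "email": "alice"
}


Checking required fields...
Missing: id
Invalid - missing required field 'id'


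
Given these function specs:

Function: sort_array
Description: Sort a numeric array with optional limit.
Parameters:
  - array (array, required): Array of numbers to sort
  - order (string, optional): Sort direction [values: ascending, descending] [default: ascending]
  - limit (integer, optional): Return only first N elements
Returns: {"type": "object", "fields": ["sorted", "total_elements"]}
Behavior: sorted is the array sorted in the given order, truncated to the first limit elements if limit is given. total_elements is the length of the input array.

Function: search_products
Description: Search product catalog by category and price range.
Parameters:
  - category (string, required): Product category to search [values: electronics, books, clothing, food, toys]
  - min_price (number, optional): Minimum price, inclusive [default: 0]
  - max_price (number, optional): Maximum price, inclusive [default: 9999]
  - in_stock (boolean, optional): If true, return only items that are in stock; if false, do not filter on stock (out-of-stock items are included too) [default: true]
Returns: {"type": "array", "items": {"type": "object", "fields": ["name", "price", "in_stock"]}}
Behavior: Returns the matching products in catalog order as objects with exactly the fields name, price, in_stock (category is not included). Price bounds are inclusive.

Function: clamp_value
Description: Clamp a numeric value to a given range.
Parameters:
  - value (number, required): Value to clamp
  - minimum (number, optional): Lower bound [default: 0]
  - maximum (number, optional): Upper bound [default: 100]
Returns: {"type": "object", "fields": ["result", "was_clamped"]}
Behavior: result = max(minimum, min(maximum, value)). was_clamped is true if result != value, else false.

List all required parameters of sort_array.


Parameters of sort_array and their required/optional flag:
  array: required
  order: optional
  limit: optional
array


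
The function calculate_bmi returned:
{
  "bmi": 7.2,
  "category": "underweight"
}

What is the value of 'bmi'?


7.2


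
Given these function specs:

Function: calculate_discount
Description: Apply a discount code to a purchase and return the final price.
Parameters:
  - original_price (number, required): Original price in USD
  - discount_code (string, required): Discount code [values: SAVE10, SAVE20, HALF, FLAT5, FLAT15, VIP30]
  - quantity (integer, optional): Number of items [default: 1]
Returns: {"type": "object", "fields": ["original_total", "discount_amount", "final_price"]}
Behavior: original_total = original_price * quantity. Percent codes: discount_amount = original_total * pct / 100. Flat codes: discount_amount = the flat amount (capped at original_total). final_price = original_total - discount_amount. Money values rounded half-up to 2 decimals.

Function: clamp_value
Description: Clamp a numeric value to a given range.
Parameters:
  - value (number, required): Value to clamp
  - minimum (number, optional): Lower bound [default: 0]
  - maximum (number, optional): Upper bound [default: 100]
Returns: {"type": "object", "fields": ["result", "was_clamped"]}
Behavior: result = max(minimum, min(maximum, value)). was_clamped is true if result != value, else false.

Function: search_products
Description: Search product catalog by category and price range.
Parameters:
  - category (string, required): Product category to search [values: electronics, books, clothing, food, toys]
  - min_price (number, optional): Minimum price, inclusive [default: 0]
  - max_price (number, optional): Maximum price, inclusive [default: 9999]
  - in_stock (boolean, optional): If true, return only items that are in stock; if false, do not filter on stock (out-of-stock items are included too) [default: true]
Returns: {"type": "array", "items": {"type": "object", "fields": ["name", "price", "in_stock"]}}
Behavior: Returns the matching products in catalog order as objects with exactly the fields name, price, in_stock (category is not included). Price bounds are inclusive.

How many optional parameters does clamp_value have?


Parameters of clamp_value: value (required), minimum (optional), maximum (optional)
Optional count:
2


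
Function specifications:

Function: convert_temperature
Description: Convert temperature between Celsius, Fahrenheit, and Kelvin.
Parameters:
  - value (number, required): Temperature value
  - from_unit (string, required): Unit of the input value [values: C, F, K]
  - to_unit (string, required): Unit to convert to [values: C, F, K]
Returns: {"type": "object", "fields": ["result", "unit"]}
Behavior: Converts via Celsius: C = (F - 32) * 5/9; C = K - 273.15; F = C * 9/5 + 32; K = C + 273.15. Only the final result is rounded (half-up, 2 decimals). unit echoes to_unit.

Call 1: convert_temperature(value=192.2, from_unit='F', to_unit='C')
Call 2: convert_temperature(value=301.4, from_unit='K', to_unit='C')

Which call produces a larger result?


Call 1:
  To C: (192.2 - 32) * 5/9 = 89
  Target is C: 89
  Round to 2 decimals: 89.0
  -> 89.0 C
Call 2:
  To C: 301.4 - 273.15 = 28.25
  Target is C: 28.25
  Round to 2 decimals: 28.25
  -> 28.25 C
Call 1 (89.0 C)


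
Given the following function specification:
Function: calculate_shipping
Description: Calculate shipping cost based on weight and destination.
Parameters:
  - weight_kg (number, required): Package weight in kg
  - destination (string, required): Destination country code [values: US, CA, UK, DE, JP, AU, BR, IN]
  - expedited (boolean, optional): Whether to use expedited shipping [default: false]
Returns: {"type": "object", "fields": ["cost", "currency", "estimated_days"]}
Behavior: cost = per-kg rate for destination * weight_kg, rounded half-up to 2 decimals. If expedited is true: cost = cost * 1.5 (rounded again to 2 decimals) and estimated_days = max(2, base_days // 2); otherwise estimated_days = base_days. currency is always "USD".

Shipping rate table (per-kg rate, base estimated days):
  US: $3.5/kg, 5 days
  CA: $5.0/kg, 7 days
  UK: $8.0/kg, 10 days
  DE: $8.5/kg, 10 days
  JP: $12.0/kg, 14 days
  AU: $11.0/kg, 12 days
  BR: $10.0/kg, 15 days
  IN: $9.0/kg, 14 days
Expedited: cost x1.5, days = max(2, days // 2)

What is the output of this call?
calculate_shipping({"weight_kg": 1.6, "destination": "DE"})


Defaults applied: expedited=false
Rate for DE: $8.5/kg, base 10 days
cost = 8.5 * 1.6 = 13.6 -> 13.60
expedited not set/false: estimated_days = 10
Output:
{"cost": 13.6, "currency": "USD", "estimated_days": 10}
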